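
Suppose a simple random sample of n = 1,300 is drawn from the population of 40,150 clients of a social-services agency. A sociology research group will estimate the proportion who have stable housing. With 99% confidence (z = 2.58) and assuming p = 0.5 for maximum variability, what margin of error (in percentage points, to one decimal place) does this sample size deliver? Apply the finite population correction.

Finite-population factor: (N−n)/(N−1) = (40150−1300)/(40150−1) = 0.9676.
SE(p̂) = √[p(1−p)/n · (N−n)/(N−1)] = √[0.2500/1300 × 0.9676] = 0.01364.
E = z × SE = 2.58 × 0.01364 = 0.03519 ≈ 3.5 percentage points.

3.5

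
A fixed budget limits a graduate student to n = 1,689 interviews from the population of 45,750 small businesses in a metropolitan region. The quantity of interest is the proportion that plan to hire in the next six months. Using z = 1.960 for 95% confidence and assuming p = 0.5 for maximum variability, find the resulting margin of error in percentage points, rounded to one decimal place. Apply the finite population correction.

Finite-population factor: (N−n)/(N−1) = (45750−1689)/(45750−1) = 0.9631.
SE(p̂) = √[p(1−p)/n · (N−n)/(N−1)] = √[0.2500/1689 × 0.9631] = 0.01194.
E = z × SE = 1.960 × 0.01194 = 0.02340 ≈ 2.3 percentage points.

2.3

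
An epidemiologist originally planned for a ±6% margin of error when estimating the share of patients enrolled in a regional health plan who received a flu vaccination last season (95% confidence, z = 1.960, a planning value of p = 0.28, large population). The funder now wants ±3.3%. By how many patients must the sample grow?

496

At ±6%: n = 1.960² × 0.2016 / 0.060² ≈ 215.13 → 216.
At ±3.3%: n = 1.960² × 0.2016 / 0.033² ≈ 711.17 → 712.
Additional respondents: 712 − 216 = 496.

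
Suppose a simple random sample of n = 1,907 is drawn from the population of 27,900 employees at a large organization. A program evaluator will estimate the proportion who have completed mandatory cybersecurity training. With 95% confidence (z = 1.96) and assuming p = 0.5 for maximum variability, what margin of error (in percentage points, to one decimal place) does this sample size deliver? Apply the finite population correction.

Finite-population factor: (N−n)/(N−1) = (27900−1907)/(27900−1) = 0.9317.
SE(p̂) = √[p(1−p)/n · (N−n)/(N−1)] = √[0.2500/1907 × 0.9317] = 0.01105.
E = z × SE = 1.96 × 0.01105 = 0.02166 ≈ 2.2 percentage points.

2.2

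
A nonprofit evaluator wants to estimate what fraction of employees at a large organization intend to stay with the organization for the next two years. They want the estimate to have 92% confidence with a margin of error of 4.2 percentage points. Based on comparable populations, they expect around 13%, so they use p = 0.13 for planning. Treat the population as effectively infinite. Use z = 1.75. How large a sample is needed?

197

With p = 0.13, p(1−p) = 0.1131.
n = z²·p(1−p)/E² = 1.75² × 0.1131 / 0.042² = 3.0625 × 0.1131 / 0.001764 ≈ 196.35.
Rounding up gives n = 197.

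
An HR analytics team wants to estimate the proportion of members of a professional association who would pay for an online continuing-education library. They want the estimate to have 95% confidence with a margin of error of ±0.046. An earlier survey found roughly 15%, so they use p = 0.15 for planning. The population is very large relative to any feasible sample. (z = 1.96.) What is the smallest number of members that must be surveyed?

With p = 0.15, p(1−p) = 0.1275.
n = z²·p(1−p)/E² = 1.96² × 0.1275 / 0.046² = 3.8416 × 0.1275 / 0.002116 ≈ 231.48.
Rounding up gives n = 232.

232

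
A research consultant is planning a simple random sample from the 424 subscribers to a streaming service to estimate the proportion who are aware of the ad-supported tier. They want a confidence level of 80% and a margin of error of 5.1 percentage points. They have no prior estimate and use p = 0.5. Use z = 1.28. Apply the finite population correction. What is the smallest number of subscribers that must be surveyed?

Unadjusted: n₀ = 1.28² × 0.50 × 0.50 / 0.051² ≈ 157.48, so n₀ = 158.
Finite population correction with N = 424: n = n₀ / (1 + (n₀−1)/N) = 158 / (1 + 157/424) = 158 / 1.3703 ≈ 115.30.
Rounding up, n = 116.

116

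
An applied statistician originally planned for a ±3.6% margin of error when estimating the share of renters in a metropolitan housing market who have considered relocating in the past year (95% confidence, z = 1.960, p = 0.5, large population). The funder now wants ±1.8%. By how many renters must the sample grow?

2223

At ±3.6%: n = 1.960² × 0.2500 / 0.036² ≈ 741.05 → 742.
At ±1.8%: n = 1.960² × 0.2500 / 0.018² ≈ 2964.20 → 2965.
Additional respondents: 2965 − 742 = 2223.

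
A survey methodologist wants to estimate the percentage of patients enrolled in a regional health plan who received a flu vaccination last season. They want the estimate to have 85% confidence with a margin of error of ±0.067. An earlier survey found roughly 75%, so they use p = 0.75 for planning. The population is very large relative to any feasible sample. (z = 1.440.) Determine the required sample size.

87

With p = 0.75, p(1−p) = 0.1875.
n = z²·p(1−p)/E² = 1.440² × 0.1875 / 0.067² = 2.0736 × 0.1875 / 0.004489 ≈ 86.61.
Rounding up gives n = 87.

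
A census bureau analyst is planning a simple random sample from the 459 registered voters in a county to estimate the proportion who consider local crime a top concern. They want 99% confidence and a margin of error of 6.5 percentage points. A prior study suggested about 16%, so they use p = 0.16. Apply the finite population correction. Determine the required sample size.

146

For 99% confidence, z = 2.58.
Unadjusted: n₀ = 2.58² × 0.16 × 0.84 / 0.065² ≈ 211.74, so n₀ = 212.
Finite population correction with N = 459: n = n₀ / (1 + (n₀−1)/N) = 212 / (1 + 211/459) = 212 / 1.4597 ≈ 145.24.
Rounding up, n = 146.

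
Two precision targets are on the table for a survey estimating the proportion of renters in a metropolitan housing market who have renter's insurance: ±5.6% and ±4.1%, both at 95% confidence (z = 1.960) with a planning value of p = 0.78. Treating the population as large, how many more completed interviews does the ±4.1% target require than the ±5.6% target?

182

At ±5.6%: n = 1.960² × 0.1716 / 0.056² ≈ 210.21 → 211.
At ±4.1%: n = 1.960² × 0.1716 / 0.041² ≈ 392.16 → 393.
Additional respondents: 393 − 211 = 182.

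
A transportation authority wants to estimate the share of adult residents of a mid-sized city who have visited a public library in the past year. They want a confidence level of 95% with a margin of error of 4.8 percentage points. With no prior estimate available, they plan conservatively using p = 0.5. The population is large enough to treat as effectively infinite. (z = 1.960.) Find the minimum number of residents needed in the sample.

417

With p = 0.5, p(1−p) = 0.25.
n = z²·p(1−p)/E² = 1.960² × 0.2500 / 0.048² = 3.8416 × 0.2500 / 0.002304 ≈ 416.84.
Rounding up gives n = 417.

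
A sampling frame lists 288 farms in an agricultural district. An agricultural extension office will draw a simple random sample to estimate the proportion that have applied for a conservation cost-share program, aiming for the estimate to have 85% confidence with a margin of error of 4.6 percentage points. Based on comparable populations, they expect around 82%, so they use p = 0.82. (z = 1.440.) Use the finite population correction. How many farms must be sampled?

97

Unadjusted: n₀ = 1.440² × 0.82 × 0.18 / 0.046² ≈ 144.64, so n₀ = 145.
Finite population correction with N = 288: n = n₀ / (1 + (n₀−1)/N) = 145 / (1 + 144/288) = 145 / 1.5000 ≈ 96.67.
Rounding up, n = 97.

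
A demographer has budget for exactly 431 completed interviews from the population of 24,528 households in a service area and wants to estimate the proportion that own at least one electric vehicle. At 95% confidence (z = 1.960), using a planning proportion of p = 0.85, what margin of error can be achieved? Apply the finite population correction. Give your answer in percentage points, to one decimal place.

3.3

Finite-population factor: (N−n)/(N−1) = (24528−431)/(24528−1) = 0.9825.
SE(p̂) = √[p(1−p)/n · (N−n)/(N−1)] = √[0.1275/431 × 0.9825] = 0.01705.
E = z × SE = 1.960 × 0.01705 = 0.03341 ≈ 3.3 percentage points.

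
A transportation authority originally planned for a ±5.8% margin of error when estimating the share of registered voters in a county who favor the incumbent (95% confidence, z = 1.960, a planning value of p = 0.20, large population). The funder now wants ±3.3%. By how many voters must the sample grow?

382

At ±5.8%: n = 1.960² × 0.1600 / 0.058² ≈ 182.72 → 183.
At ±3.3%: n = 1.960² × 0.1600 / 0.033² ≈ 564.42 → 565.
Additional respondents: 565 − 183 = 382.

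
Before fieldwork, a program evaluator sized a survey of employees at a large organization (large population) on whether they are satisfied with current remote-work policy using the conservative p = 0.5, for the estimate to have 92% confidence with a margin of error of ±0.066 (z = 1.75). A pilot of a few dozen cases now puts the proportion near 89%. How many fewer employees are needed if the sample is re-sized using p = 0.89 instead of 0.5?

107

Conservative (p = 0.5): n = 1.75² × 0.25 / 0.066² ≈ 175.76 → 176.
Using p = 0.89: p(1−p) = 0.0979, so n = 1.75² × 0.0979 / 0.066² ≈ 68.83 → 69.
Reduction: 176 − 69 = 107.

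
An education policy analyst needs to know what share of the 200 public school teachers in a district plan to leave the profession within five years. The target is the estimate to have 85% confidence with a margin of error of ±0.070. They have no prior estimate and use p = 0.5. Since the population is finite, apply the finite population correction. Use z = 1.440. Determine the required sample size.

70

Unadjusted: n₀ = 1.440² × 0.50 × 0.50 / 0.070² ≈ 105.80, so n₀ = 106.
Finite population correction with N = 200: n = n₀ / (1 + (n₀−1)/N) = 106 / (1 + 105/200) = 106 / 1.5250 ≈ 69.51.
Rounding up, n = 70.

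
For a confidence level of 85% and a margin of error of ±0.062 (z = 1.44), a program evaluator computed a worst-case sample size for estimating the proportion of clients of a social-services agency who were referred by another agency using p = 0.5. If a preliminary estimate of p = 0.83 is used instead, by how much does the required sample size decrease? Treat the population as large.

Conservative (p = 0.5): n = 1.44² × 0.25 / 0.062² ≈ 134.86 → 135.
Using p = 0.83: p(1−p) = 0.1411, so n = 1.44² × 0.1411 / 0.062² ≈ 76.11 → 77.
Reduction: 135 − 77 = 58.

58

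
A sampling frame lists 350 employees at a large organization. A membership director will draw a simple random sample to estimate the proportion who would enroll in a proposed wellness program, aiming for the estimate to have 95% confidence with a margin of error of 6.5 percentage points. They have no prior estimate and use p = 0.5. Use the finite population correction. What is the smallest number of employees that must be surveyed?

For 95% confidence, z = 1.96.
Unadjusted: n₀ = 1.96² × 0.50 × 0.50 / 0.065² ≈ 227.31, so n₀ = 228.
Finite population correction with N = 350: n = n₀ / (1 + (n₀−1)/N) = 228 / (1 + 227/350) = 228 / 1.6486 ≈ 138.30.
Rounding up, n = 139.

139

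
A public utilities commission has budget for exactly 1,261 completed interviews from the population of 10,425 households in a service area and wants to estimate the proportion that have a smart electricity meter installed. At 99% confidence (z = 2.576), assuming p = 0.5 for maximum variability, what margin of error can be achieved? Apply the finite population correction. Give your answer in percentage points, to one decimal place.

Finite-population factor: (N−n)/(N−1) = (10425−1261)/(10425−1) = 0.8791.
SE(p̂) = √[p(1−p)/n · (N−n)/(N−1)] = √[0.2500/1261 × 0.8791] = 0.01320.
E = z × SE = 2.576 × 0.01320 = 0.03401 ≈ 3.4 percentage points.

3.4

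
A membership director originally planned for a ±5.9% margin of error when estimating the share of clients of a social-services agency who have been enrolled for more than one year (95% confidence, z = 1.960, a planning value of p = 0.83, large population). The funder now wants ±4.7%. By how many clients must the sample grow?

At ±5.9%: n = 1.960² × 0.1411 / 0.059² ≈ 155.72 → 156.
At ±4.7%: n = 1.960² × 0.1411 / 0.047² ≈ 245.38 → 246.
Additional respondents: 246 − 156 = 90.

90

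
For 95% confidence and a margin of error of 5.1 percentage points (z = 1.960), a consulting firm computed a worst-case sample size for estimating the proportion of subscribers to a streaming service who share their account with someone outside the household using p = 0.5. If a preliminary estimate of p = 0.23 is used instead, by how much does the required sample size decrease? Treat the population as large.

108

Conservative (p = 0.5): n = 1.960² × 0.25 / 0.051² ≈ 369.24 → 370.
Using p = 0.23: p(1−p) = 0.1771, so n = 1.960² × 0.1771 / 0.051² ≈ 261.57 → 262.
Reduction: 370 − 262 = 108.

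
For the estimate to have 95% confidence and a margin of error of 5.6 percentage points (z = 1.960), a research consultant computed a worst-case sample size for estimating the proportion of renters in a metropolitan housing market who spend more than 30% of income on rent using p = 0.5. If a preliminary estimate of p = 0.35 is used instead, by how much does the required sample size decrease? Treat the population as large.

Conservative (p = 0.5): n = 1.960² × 0.25 / 0.056² ≈ 306.25 → 307.
Using p = 0.35: p(1−p) = 0.2275, so n = 1.960² × 0.2275 / 0.056² ≈ 278.69 → 279.
Reduction: 307 − 279 = 28.

28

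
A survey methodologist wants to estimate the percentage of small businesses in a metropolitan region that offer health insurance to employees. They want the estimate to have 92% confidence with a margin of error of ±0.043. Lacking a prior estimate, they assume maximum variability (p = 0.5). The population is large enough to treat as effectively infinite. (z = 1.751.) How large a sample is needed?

With p = 0.5, p(1−p) = 0.25.
n = z²·p(1−p)/E² = 1.751² × 0.2500 / 0.043² = 3.0660 × 0.2500 / 0.001849 ≈ 414.55.
Rounding up gives n = 415.

415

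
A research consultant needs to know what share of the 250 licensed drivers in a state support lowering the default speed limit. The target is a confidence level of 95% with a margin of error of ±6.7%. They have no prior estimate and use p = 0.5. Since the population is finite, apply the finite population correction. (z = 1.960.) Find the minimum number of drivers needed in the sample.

116

Unadjusted: n₀ = 1.960² × 0.50 × 0.50 / 0.067² ≈ 213.95, so n₀ = 214.
Finite population correction with N = 250: n = n₀ / (1 + (n₀−1)/N) = 214 / (1 + 213/250) = 214 / 1.8520 ≈ 115.55.
Rounding up, n = 116.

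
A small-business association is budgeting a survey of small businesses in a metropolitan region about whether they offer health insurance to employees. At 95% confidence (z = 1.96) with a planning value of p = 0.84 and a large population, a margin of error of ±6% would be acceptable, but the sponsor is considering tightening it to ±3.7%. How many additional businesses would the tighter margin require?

234

At ±6%: n = 1.96² × 0.1344 / 0.060² ≈ 143.42 → 144.
At ±3.7%: n = 1.96² × 0.1344 / 0.037² ≈ 377.14 → 378.
Additional respondents: 378 − 144 = 234.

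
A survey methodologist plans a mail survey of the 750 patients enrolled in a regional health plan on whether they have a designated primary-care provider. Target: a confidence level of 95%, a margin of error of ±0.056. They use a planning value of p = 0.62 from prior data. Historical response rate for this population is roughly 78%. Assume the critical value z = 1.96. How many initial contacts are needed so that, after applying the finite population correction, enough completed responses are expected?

268

Completed interviews needed (unadjusted): n₀ = 1.96² × 0.2356 / 0.056² ≈ 288.61 → 289.
FPC for N = 750: n = 289 / (1 + 288/750) = 289 / 1.3840 ≈ 208.82 → 209.
At a 78% response rate, contacts needed = 209 / 0.78 ≈ 267.95 → 268.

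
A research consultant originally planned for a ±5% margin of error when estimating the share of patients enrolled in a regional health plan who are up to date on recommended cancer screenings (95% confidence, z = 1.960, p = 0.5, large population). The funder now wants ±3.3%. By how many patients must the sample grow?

497

At ±5%: n = 1.960² × 0.2500 / 0.050² ≈ 384.16 → 385.
At ±3.3%: n = 1.960² × 0.2500 / 0.033² ≈ 881.91 → 882.
Additional respondents: 882 − 385 = 497.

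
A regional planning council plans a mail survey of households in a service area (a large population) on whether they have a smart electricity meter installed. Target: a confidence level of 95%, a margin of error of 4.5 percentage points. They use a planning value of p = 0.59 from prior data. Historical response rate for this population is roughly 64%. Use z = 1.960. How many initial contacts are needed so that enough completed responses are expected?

Completed interviews needed: n₀ = 1.960² × 0.2419 / 0.045² ≈ 458.91 → 459.
At a 64% response rate, contacts needed = 459 / 0.64 ≈ 717.19 → 718.

718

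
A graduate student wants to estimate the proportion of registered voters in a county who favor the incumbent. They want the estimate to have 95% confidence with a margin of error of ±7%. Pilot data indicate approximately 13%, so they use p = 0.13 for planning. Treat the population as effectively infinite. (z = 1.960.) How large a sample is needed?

89

With p = 0.13, p(1−p) = 0.1131.
n = z²·p(1−p)/E² = 1.960² × 0.1131 / 0.070² = 3.8416 × 0.1131 / 0.004900 ≈ 88.67.
Rounding up gives n = 89.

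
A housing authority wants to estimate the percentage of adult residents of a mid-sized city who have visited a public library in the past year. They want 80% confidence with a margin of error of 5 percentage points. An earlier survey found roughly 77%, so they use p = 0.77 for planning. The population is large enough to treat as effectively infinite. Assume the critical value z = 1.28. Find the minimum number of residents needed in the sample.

With p = 0.77, p(1−p) = 0.1771.
n = z²·p(1−p)/E² = 1.28² × 0.1771 / 0.050² = 1.6384 × 0.1771 / 0.002500 ≈ 116.06.
Rounding up gives n = 117.

117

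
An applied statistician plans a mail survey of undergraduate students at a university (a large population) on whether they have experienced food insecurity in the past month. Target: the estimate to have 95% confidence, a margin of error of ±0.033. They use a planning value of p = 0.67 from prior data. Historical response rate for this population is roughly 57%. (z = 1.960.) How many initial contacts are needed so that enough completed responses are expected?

Completed interviews needed: n₀ = 1.960² × 0.2211 / 0.033² ≈ 779.96 → 780.
At a 57% response rate, contacts needed = 780 / 0.57 ≈ 1368.42 → 1369.

1369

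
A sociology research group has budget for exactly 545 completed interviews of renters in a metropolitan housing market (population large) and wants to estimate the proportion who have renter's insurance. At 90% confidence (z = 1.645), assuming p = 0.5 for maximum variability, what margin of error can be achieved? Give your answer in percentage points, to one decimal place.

3.5

SE(p̂) = √[p(1−p)/n] = √[0.2500/545] = 0.02142.
E = z × SE = 1.645 × 0.02142 = 0.03523, or 3.5 percentage points.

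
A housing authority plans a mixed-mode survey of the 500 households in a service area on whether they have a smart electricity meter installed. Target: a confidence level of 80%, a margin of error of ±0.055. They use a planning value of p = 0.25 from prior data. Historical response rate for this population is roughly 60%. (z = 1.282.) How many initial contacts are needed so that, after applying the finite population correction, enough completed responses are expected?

142

Completed interviews needed (unadjusted): n₀ = 1.282² × 0.1875 / 0.055² ≈ 101.87 → 102.
FPC for N = 500: n = 102 / (1 + 101/500) = 102 / 1.2020 ≈ 84.86 → 85.
At a 60% response rate, contacts needed = 85 / 0.60 ≈ 141.67 → 142.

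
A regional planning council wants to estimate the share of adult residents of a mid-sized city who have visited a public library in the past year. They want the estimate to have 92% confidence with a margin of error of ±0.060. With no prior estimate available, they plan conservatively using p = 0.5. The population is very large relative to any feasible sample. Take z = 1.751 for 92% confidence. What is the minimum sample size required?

213

With p = 0.5, p(1−p) = 0.25.
n = z²·p(1−p)/E² = 1.751² × 0.2500 / 0.060² = 3.0660 × 0.2500 / 0.003600 ≈ 212.92.
Rounding up gives n = 213.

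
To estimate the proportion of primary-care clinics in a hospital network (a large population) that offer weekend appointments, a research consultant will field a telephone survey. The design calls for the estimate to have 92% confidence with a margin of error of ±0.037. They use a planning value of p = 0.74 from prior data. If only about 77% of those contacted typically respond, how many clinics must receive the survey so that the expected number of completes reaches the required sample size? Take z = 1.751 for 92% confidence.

560

Completed interviews needed: n₀ = 1.751² × 0.1924 / 0.037² ≈ 430.90 → 431.
At a 77% response rate, contacts needed = 431 / 0.77 ≈ 559.74 → 560.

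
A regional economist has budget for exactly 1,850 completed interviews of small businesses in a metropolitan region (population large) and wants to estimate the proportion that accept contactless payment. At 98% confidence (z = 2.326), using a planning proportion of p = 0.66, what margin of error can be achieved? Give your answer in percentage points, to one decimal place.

2.6

SE(p̂) = √[p(1−p)/n] = √[0.2244/1850] = 0.01101.
E = z × SE = 2.326 × 0.01101 = 0.02562, or 2.6 percentage points.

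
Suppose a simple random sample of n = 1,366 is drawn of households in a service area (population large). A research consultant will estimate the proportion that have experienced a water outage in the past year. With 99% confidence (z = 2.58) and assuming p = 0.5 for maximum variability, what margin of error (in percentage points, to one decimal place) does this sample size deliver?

SE(p̂) = √[p(1−p)/n] = √[0.2500/1366] = 0.01353.
E = z × SE = 2.58 × 0.01353 = 0.03490, or 3.5 percentage points.

3.5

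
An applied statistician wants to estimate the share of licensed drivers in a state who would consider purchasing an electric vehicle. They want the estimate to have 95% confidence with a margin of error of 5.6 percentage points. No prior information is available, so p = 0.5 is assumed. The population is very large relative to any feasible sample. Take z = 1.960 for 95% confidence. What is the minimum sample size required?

307

With p = 0.5, p(1−p) = 0.25.
n = z²·p(1−p)/E² = 1.960² × 0.2500 / 0.056² = 3.8416 × 0.2500 / 0.003136 ≈ 306.25.
Rounding up gives n = 307.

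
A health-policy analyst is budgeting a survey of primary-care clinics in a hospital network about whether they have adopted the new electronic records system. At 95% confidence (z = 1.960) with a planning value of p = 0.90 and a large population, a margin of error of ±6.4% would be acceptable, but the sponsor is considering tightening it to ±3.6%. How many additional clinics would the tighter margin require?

182

At ±6.4%: n = 1.960² × 0.0900 / 0.064² ≈ 84.41 → 85.
At ±3.6%: n = 1.960² × 0.0900 / 0.036² ≈ 266.78 → 267.
Additional respondents: 267 − 85 = 182.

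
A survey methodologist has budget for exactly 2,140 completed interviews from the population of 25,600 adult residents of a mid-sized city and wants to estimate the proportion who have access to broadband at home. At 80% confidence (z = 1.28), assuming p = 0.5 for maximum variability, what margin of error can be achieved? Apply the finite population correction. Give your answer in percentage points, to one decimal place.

Finite-population factor: (N−n)/(N−1) = (25600−2140)/(25600−1) = 0.9164.
SE(p̂) = √[p(1−p)/n · (N−n)/(N−1)] = √[0.2500/2140 × 0.9164] = 0.01035.
E = z × SE = 1.28 × 0.01035 = 0.01324 ≈ 1.3 percentage points.

1.3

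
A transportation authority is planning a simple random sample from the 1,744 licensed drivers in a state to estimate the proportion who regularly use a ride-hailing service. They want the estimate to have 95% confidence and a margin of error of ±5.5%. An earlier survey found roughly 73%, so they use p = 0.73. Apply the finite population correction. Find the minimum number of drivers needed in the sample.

220

For 95% confidence, z = 1.960.
Unadjusted: n₀ = 1.960² × 0.73 × 0.27 / 0.055² ≈ 250.31, so n₀ = 251.
Finite population correction with N = 1,744: n = n₀ / (1 + (n₀−1)/N) = 251 / (1 + 250/1744) = 251 / 1.1433 ≈ 219.53.
Rounding up, n = 220.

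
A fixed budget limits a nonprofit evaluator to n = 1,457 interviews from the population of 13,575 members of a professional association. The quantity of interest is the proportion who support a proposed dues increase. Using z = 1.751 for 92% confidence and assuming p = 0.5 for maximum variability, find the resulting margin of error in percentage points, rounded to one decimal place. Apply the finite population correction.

Finite-population factor: (N−n)/(N−1) = (13575−1457)/(13575−1) = 0.8927.
SE(p̂) = √[p(1−p)/n · (N−n)/(N−1)] = √[0.2500/1457 × 0.8927] = 0.01238.
E = z × SE = 1.751 × 0.01238 = 0.02167 ≈ 2.2 percentage points.

2.2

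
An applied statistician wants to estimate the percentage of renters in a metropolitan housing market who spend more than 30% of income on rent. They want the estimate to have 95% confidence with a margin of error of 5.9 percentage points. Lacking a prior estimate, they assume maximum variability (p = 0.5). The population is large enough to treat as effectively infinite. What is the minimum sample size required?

For 95% confidence, z = 1.960.
With p = 0.5, p(1−p) = 0.25.
n = z²·p(1−p)/E² = 1.960² × 0.2500 / 0.059² = 3.8416 × 0.2500 / 0.003481 ≈ 275.90.
Rounding up gives n = 276.

276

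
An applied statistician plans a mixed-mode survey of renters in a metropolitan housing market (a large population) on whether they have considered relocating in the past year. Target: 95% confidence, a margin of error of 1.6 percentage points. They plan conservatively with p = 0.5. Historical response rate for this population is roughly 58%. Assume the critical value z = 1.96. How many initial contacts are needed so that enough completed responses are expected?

Completed interviews needed: n₀ = 1.96² × 0.2500 / 0.016² ≈ 3751.56 → 3752.
At a 58% response rate, contacts needed = 3752 / 0.58 ≈ 6468.97 → 6469.

6469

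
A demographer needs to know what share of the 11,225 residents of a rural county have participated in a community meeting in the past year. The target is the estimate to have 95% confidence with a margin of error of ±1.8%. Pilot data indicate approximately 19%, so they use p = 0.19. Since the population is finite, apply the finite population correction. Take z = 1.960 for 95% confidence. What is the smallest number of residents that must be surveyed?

Unadjusted: n₀ = 1.960² × 0.19 × 0.81 / 0.018² ≈ 1824.76, so n₀ = 1825.
Finite population correction with N = 11,225: n = n₀ / (1 + (n₀−1)/N) = 1825 / (1 + 1824/11225) = 1825 / 1.1625 ≈ 1569.90.
Rounding up, n = 1570.

1570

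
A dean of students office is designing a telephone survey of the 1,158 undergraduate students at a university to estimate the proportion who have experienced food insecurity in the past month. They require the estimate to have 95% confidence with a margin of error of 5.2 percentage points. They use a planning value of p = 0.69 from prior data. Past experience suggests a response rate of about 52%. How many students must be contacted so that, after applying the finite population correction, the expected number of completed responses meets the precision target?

464

For 95% confidence, z = 1.96.
Completed interviews needed (unadjusted): n₀ = 1.96² × 0.2139 / 0.052² ≈ 303.89 → 304.
FPC for N = 1,158: n = 304 / (1 + 303/1158) = 304 / 1.2617 ≈ 240.95 → 241.
At a 52% response rate, contacts needed = 241 / 0.52 ≈ 463.46 → 464.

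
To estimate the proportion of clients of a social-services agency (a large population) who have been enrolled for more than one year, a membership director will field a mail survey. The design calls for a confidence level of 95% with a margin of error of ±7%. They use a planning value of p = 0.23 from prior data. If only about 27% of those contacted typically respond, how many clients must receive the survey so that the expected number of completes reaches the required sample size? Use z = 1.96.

515

Completed interviews needed: n₀ = 1.96² × 0.1771 / 0.070² ≈ 138.85 → 139.
At a 27% response rate, contacts needed = 139 / 0.27 ≈ 514.81 → 515.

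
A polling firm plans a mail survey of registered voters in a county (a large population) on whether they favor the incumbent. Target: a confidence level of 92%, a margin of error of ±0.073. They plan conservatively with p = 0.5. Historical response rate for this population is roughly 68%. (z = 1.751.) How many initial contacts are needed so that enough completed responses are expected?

Completed interviews needed: n₀ = 1.751² × 0.2500 / 0.073² ≈ 143.84 → 144.
At a 68% response rate, contacts needed = 144 / 0.68 ≈ 211.76 → 212.

212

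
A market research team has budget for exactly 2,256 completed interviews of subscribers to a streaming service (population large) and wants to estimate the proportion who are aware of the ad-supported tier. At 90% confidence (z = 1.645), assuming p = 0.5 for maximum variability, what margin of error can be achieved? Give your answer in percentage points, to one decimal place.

1.7

SE(p̂) = √[p(1−p)/n] = √[0.2500/2256] = 0.01053.
E = z × SE = 1.645 × 0.01053 = 0.01732, or 1.7 percentage points.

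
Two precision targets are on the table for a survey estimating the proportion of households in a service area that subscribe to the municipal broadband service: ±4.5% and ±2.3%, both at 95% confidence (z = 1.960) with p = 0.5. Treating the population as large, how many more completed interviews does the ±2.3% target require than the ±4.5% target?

1341

At ±4.5%: n = 1.960² × 0.2500 / 0.045² ≈ 474.27 → 475.
At ±2.3%: n = 1.960² × 0.2500 / 0.023² ≈ 1815.50 → 1816.
Additional respondents: 1816 − 475 = 1341.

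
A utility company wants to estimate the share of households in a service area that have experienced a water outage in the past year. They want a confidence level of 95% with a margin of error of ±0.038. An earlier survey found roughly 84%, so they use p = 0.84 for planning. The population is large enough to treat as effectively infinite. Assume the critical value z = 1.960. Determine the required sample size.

358

With p = 0.84, p(1−p) = 0.1344.
n = z²·p(1−p)/E² = 1.960² × 0.1344 / 0.038² = 3.8416 × 0.1344 / 0.001444 ≈ 357.56.
Rounding up gives n = 358.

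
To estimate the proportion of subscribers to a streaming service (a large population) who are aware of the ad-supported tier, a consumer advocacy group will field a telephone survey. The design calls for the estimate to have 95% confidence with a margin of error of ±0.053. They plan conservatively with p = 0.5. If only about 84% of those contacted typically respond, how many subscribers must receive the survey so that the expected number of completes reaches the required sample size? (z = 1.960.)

408

Completed interviews needed: n₀ = 1.960² × 0.2500 / 0.053² ≈ 341.90 → 342.
At an 84% response rate, contacts needed = 342 / 0.84 ≈ 407.14 → 408.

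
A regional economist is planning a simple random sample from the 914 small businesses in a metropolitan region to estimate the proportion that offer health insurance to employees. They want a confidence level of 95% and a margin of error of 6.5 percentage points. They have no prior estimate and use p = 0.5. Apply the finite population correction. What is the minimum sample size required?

183

For 95% confidence, z = 1.960.
Unadjusted: n₀ = 1.960² × 0.50 × 0.50 / 0.065² ≈ 227.31, so n₀ = 228.
Finite population correction with N = 914: n = n₀ / (1 + (n₀−1)/N) = 228 / (1 + 227/914) = 228 / 1.2484 ≈ 182.64.
Rounding up, n = 183.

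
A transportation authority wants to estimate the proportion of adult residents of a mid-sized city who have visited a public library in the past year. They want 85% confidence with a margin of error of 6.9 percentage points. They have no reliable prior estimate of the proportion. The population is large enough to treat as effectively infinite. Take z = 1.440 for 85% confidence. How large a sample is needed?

109

With no prior estimate, use p = 0.5, giving p(1−p) = 0.25.
n = z²·p(1−p)/E² = 1.440² × 0.2500 / 0.069² = 2.0736 × 0.2500 / 0.004761 ≈ 108.88.
Rounding up gives n = 109.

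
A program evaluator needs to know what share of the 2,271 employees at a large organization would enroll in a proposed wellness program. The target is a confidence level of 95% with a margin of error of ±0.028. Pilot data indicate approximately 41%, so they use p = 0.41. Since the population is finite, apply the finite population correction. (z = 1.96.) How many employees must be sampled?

Unadjusted: n₀ = 1.96² × 0.41 × 0.59 / 0.028² ≈ 1185.31, so n₀ = 1186.
Finite population correction with N = 2,271: n = n₀ / (1 + (n₀−1)/N) = 1186 / (1 + 1185/2271) = 1186 / 1.5218 ≈ 779.34.
Rounding up, n = 780.

780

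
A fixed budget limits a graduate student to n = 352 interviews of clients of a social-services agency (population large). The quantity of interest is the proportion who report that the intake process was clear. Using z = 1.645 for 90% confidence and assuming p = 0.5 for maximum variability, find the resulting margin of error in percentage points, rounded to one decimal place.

4.4

SE(p̂) = √[p(1−p)/n] = √[0.2500/352] = 0.02665.
E = z × SE = 1.645 × 0.02665 = 0.04384, or 4.4 percentage points.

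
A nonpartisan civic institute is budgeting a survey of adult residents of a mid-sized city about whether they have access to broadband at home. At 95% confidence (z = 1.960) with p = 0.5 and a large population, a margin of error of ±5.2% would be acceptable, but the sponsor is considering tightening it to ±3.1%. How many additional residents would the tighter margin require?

At ±5.2%: n = 1.960² × 0.2500 / 0.052² ≈ 355.18 → 356.
At ±3.1%: n = 1.960² × 0.2500 / 0.031² ≈ 999.38 → 1000.
Additional respondents: 1000 − 356 = 644.

644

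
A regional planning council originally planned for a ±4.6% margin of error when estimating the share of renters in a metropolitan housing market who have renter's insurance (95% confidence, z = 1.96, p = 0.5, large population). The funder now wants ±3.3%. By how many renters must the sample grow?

428

At ±4.6%: n = 1.96² × 0.2500 / 0.046² ≈ 453.88 → 454.
At ±3.3%: n = 1.96² × 0.2500 / 0.033² ≈ 881.91 → 882.
Additional respondents: 882 − 454 = 428.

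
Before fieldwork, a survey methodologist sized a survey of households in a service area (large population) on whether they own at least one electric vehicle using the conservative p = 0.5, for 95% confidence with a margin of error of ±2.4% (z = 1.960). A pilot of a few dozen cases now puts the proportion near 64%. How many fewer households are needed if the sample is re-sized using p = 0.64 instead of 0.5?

Conservative (p = 0.5): n = 1.960² × 0.25 / 0.024² ≈ 1667.36 → 1668.
Using p = 0.64: p(1−p) = 0.2304, so n = 1.960² × 0.2304 / 0.024² ≈ 1536.64 → 1537.
Reduction: 1668 − 1537 = 131.

131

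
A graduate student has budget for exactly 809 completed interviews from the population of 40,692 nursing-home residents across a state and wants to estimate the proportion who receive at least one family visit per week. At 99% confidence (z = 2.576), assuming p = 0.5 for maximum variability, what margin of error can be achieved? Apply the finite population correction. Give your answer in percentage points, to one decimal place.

Finite-population factor: (N−n)/(N−1) = (40692−809)/(40692−1) = 0.9801.
SE(p̂) = √[p(1−p)/n · (N−n)/(N−1)] = √[0.2500/809 × 0.9801] = 0.01740.
E = z × SE = 2.576 × 0.01740 = 0.04483 ≈ 4.5 percentage points.

4.5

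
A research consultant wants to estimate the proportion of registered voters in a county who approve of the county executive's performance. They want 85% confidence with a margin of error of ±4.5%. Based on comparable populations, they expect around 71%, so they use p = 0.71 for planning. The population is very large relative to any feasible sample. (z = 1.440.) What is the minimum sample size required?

211

With p = 0.71, p(1−p) = 0.2059.
n = z²·p(1−p)/E² = 1.440² × 0.2059 / 0.045² = 2.0736 × 0.2059 / 0.002025 ≈ 210.84.
Rounding up gives n = 211.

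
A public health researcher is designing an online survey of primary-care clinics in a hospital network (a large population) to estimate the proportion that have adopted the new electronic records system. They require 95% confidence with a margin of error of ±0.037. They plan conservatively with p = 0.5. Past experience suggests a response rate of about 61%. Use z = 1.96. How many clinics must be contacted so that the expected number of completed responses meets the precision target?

Completed interviews needed: n₀ = 1.96² × 0.2500 / 0.037² ≈ 701.53 → 702.
At a 61% response rate, contacts needed = 702 / 0.61 ≈ 1150.82 → 1151.

1151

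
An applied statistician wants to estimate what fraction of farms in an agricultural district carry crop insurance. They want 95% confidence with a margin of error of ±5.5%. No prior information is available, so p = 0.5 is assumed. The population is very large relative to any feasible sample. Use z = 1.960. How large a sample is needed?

With p = 0.5, p(1−p) = 0.25.
n = z²·p(1−p)/E² = 1.960² × 0.2500 / 0.055² = 3.8416 × 0.2500 / 0.003025 ≈ 317.49.
Rounding up gives n = 318.

318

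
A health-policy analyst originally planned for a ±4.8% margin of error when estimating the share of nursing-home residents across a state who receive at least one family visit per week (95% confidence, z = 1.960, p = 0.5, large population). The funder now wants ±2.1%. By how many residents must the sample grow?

1761

At ±4.8%: n = 1.960² × 0.2500 / 0.048² ≈ 416.84 → 417.
At ±2.1%: n = 1.960² × 0.2500 / 0.021² ≈ 2177.78 → 2178.
Additional respondents: 2178 − 417 = 1761.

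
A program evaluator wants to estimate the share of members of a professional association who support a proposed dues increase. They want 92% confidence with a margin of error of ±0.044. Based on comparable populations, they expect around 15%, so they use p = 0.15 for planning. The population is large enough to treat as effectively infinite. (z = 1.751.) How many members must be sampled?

202

With p = 0.15, p(1−p) = 0.1275.
n = z²·p(1−p)/E² = 1.751² × 0.1275 / 0.044² = 3.0660 × 0.1275 / 0.001936 ≈ 201.92.
Rounding up gives n = 202.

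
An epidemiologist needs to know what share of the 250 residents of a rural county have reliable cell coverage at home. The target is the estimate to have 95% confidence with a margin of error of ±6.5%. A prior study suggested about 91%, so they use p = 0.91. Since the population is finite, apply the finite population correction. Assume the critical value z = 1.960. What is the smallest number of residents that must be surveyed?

Unadjusted: n₀ = 1.960² × 0.91 × 0.09 / 0.065² ≈ 74.47, so n₀ = 75.
Finite population correction with N = 250: n = n₀ / (1 + (n₀−1)/N) = 75 / (1 + 74/250) = 75 / 1.2960 ≈ 57.87.
Rounding up, n = 58.

58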